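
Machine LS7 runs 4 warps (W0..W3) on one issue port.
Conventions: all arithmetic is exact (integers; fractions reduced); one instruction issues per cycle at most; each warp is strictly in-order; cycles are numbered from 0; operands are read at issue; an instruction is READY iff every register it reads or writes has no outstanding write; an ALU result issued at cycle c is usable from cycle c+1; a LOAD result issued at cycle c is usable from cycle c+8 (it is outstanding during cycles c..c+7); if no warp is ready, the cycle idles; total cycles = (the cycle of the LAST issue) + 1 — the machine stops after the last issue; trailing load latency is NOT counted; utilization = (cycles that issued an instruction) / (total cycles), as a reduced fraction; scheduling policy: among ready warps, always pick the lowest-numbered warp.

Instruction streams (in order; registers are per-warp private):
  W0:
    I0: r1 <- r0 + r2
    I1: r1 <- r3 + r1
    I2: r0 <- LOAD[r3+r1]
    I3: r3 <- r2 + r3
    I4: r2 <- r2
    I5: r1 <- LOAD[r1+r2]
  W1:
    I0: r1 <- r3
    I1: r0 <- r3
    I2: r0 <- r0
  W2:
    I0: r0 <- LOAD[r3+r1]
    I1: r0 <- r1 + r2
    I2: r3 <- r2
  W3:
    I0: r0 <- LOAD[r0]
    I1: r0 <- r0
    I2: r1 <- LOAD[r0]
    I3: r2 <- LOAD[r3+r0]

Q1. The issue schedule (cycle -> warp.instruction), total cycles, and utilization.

cycle 0: W0.I0
cycle 1: W0.I1
cycle 2: W0.I2
cycle 3: W0.I3
cycle 4: W0.I4
cycle 5: W0.I5
cycle 6: W1.I0
cycle 7: W1.I1
cycle 8: W1.I2
cycle 9: W2.I0
cycle 10: W3.I0
cycle 11: idle
cycle 12: idle
cycle 13: idle
cycle 14: idle
cycle 15: idle
cycle 16: idle
cycle 17: W2.I1
cycle 18: W2.I2
cycle 19: W3.I1
cycle 20: W3.I2
cycle 21: W3.I3

Answer: 22 cycles, utilization 8/11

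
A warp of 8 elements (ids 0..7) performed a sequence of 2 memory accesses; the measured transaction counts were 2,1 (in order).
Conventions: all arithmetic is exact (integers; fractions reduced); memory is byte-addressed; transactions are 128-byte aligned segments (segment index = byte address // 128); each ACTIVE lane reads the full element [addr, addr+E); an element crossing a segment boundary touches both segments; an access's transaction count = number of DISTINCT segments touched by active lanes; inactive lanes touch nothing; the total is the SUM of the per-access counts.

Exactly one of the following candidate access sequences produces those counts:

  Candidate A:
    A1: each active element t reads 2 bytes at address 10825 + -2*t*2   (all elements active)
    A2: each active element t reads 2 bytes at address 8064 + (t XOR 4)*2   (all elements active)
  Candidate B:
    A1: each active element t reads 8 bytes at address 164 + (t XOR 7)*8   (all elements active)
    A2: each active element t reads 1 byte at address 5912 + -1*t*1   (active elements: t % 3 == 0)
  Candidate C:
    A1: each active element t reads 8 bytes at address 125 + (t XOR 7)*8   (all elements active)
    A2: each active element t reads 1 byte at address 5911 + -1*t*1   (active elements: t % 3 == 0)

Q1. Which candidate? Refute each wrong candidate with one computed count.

A: A1 gives 1 transaction, not 2
B: A1 gives 1 transaction, not 2
C: all counts match (2,1)

Answer: C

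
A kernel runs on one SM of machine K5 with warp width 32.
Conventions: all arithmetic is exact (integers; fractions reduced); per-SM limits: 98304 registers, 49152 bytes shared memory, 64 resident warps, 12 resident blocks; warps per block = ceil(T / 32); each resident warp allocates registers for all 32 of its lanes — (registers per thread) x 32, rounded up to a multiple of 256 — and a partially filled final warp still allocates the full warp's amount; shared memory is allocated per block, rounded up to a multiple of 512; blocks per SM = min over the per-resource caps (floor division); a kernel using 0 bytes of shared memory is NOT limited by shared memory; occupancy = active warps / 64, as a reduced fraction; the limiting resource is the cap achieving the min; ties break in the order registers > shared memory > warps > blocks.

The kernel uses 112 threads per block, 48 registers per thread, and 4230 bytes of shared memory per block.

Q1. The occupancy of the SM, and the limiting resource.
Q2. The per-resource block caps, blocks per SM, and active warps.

Answer: occupancy 5/8, limited by shared memory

registers: 16 blocks
shared memory: 10 blocks
warps: 16 blocks
blocks: 12 blocks

Answer: 10 blocks, 40 active warps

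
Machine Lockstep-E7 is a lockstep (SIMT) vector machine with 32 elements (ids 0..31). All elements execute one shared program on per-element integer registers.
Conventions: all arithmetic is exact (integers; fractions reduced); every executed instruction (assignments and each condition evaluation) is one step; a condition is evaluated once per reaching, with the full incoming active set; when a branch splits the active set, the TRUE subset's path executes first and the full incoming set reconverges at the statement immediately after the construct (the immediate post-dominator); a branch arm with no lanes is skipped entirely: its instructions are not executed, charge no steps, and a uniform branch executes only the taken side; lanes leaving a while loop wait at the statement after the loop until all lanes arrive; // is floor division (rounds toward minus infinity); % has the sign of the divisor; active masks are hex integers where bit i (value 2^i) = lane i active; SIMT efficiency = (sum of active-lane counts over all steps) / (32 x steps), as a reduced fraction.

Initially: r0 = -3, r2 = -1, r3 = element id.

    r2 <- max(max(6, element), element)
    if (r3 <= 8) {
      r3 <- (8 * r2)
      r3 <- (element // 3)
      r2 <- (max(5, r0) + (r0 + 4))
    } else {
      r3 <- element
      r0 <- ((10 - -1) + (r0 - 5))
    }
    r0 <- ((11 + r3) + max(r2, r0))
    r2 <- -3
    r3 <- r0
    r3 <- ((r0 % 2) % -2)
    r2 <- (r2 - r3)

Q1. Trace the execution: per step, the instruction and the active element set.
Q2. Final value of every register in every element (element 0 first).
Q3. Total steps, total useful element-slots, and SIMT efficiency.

step 0: r2 <- max(max(6, element), element) 0xffffffff
step 1: eval (r3 <= 8)               0xffffffff
step 2: r3 <- (8 * r2)               0x000001ff
step 3: r3 <- (element // 3)         0x000001ff
step 4: r2 <- (max(5, r0) + (r0 + 4)) 0x000001ff
step 5: r3 <- element                0xfffffe00
step 6: r0 <- ((10 - -1) + (r0 - 5)) 0xfffffe00
step 7: r0 <- ((11 + r3) + max(r2, r0)) 0xffffffff
step 8: r2 <- -3                     0xffffffff
step 9: r3 <- r0                     0xffffffff
step 10: r3 <- ((r0 % 2) % -2)        0xffffffff
step 11: r2 <- (r2 - r3)              0xffffffff

Answer: 12 steps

r0: 17,17,17,18,18,18,19,19,19,29,31,33,35,37,39,41,43,45,47,49,51,53,55,57,59,61,63,65,67,69,71,73
r2: -2,-2,-2,-3,-3,-3,-2,-2,-2,-2,-2,-2,-2,-2,-2,-2,-2,-2,-2,-2,-2,-2,-2,-2,-2,-2,-2,-2,-2,-2,-2,-2
r3: -1,-1,-1,0,0,0,-1,-1,-1,-1,-1,-1,-1,-1,-1,-1,-1,-1,-1,-1,-1,-1,-1,-1,-1,-1,-1,-1,-1,-1,-1,-1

steps = 12; useful = 297; efficiency = 297/384 = 99/128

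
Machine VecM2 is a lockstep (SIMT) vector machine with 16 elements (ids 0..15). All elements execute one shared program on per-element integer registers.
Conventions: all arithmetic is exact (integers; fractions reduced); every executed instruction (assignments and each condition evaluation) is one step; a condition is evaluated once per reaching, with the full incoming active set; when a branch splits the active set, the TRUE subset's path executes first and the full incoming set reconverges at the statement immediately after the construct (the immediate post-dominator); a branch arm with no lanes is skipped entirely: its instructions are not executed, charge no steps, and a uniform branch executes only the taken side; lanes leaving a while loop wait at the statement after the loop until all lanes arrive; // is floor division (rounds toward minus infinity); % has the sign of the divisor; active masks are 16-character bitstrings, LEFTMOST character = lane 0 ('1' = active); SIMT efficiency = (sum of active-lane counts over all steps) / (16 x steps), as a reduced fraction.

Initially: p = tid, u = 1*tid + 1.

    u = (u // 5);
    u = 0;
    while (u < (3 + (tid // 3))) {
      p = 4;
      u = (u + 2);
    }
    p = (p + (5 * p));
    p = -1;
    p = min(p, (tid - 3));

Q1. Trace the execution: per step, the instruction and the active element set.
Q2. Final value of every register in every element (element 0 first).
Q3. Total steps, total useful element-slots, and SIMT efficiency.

step 0: u <- (u // 5)                1111111111111111
step 1: u <- 0                       1111111111111111
step 2: eval (u < (3 + (tid // 3)))  1111111111111111
step 3: p <- 4                       1111111111111111
step 4: u <- (u + 2)                 1111111111111111
step 5: eval (u < (3 + (tid // 3)))  1111111111111111
step 6: p <- 4                       1111111111111111
step 7: u <- (u + 2)                 1111111111111111
step 8: eval (u < (3 + (tid // 3)))  1111111111111111
step 9: p <- 4                       0000001111111111
step 10: u <- (u + 2)                 0000001111111111
step 11: eval (u < (3 + (tid // 3)))  0000001111111111
step 12: p <- 4                       0000000000001111
step 13: u <- (u + 2)                 0000000000001111
step 14: eval (u < (3 + (tid // 3)))  0000000000001111
step 15: p <- (p + (5 * p))           1111111111111111
step 16: p <- -1                      1111111111111111
step 17: p <- min(p, (tid - 3))       1111111111111111

Answer: 18 steps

p: -3,-2,-1,-1,-1,-1,-1,-1,-1,-1,-1,-1,-1,-1,-1,-1
u: 4,4,4,4,4,4,6,6,6,6,6,6,8,8,8,8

steps = 18; useful = 234; efficiency = 234/288 = 13/16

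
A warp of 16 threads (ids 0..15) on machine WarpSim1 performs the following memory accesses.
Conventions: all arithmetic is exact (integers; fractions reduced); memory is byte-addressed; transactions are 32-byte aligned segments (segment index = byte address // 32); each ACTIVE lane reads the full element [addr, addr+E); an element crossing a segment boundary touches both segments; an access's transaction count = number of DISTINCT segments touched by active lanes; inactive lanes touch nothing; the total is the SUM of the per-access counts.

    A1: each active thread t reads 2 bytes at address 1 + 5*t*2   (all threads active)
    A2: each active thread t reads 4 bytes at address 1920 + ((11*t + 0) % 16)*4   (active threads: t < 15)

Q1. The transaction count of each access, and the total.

A1: 5 transactions
A2: 2 transactions

Answer: 5,2; total 7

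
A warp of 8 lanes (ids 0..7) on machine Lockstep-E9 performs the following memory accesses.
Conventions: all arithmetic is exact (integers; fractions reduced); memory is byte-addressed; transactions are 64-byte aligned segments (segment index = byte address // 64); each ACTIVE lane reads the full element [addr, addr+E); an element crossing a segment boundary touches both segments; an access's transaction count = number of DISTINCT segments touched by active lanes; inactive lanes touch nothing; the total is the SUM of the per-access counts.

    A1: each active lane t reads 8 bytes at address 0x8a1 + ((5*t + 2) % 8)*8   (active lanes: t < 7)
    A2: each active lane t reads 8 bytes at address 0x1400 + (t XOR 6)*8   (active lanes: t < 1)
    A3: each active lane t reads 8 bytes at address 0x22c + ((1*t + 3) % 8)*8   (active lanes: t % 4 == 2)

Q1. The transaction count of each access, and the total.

A1: 2 transactions
A2: 1 transaction
A3: 2 transactions

Answer: 2,1,2; total 5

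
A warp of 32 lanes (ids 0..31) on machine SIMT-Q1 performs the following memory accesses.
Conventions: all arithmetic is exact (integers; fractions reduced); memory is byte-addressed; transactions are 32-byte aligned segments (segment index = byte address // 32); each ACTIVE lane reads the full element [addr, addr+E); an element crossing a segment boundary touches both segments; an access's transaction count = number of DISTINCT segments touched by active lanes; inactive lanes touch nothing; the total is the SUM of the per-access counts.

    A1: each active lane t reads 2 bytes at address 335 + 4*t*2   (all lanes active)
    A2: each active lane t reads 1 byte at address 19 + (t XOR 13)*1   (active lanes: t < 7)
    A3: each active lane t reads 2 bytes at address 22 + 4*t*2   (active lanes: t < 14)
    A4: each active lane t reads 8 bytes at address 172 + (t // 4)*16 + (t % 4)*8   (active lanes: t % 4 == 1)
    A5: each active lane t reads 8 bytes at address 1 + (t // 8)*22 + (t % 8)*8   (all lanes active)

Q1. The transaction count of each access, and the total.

A1: 9 transactions
A2: 2 transactions
A3: 4 transactions
A4: 5 transactions
A5: 5 transactions

Answer: 9,2,4,5,5; total 25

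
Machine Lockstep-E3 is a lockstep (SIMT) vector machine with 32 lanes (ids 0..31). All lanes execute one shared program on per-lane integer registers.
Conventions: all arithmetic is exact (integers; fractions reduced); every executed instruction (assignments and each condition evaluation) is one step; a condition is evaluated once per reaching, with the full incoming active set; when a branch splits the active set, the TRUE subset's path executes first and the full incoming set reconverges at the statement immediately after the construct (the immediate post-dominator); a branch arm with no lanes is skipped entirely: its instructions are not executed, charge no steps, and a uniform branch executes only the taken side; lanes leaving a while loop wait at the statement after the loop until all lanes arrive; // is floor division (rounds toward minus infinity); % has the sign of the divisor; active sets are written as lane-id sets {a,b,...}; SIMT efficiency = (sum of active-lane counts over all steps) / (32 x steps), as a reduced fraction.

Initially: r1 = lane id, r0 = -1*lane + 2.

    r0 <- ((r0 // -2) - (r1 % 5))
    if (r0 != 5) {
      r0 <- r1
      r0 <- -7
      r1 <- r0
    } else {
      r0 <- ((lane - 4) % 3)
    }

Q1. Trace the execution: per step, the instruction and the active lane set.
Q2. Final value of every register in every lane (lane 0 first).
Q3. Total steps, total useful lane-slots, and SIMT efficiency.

step 0: r0 <- ((r0 // -2) - (r1 % 5)) {0,1,2,3,4,5,6,7,8,9,10,11,12,13,14,15,16,17,18,19,20,21,22,23,24,25,26,27,28,29,30,31}
step 1: eval (r0 != 5)               {0,1,2,3,4,5,6,7,8,9,10,11,12,13,14,15,16,17,18,19,20,21,22,23,24,25,26,27,28,29,30,31}
step 2: r0 <- r1                     {0,1,2,3,4,5,6,7,8,9,10,11,12,13,14,15,16,19,20,21,22,23,24,25,26,27,28,29,30,31}
step 3: r0 <- -7                     {0,1,2,3,4,5,6,7,8,9,10,11,12,13,14,15,16,19,20,21,22,23,24,25,26,27,28,29,30,31}
step 4: r1 <- r0                     {0,1,2,3,4,5,6,7,8,9,10,11,12,13,14,15,16,19,20,21,22,23,24,25,26,27,28,29,30,31}
step 5: r0 <- ((lane - 4) % 3)       {17,18}

Answer: 6 steps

r1: -7,-7,-7,-7,-7,-7,-7,-7,-7,-7,-7,-7,-7,-7,-7,-7,-7,17,18,-7,-7,-7,-7,-7,-7,-7,-7,-7,-7,-7,-7,-7
r0: -7,-7,-7,-7,-7,-7,-7,-7,-7,-7,-7,-7,-7,-7,-7,-7,-7,1,2,-7,-7,-7,-7,-7,-7,-7,-7,-7,-7,-7,-7,-7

steps = 6; useful = 156; efficiency = 156/192 = 13/16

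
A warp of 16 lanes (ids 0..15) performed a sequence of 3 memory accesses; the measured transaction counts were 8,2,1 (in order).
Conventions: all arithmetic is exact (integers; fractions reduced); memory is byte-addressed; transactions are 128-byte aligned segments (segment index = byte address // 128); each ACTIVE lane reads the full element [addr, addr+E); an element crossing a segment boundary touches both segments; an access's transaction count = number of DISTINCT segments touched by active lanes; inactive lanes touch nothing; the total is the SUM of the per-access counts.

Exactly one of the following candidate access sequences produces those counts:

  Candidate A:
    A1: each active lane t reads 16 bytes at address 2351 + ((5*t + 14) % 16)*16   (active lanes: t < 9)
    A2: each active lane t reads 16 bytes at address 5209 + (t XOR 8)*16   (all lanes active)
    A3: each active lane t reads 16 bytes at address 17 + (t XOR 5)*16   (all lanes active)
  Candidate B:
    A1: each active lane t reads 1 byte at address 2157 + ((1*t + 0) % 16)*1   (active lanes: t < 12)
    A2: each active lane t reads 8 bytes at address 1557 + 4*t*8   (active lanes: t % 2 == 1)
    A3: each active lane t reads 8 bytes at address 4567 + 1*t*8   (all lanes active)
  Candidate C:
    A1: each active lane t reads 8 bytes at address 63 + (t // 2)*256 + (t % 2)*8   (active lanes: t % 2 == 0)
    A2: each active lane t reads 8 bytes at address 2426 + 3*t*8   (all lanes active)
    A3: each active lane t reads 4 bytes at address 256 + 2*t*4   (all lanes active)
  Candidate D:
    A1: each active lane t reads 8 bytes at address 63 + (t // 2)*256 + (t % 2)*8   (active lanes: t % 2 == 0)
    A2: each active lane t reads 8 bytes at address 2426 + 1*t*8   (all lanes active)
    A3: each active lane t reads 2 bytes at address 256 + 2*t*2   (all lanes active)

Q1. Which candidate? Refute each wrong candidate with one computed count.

A: A1 gives 3 transactions, not 8
B: A1 gives 1 transaction, not 8
C: A2 gives 4 transactions, not 2
D: all counts match (8,2,1)

Answer: D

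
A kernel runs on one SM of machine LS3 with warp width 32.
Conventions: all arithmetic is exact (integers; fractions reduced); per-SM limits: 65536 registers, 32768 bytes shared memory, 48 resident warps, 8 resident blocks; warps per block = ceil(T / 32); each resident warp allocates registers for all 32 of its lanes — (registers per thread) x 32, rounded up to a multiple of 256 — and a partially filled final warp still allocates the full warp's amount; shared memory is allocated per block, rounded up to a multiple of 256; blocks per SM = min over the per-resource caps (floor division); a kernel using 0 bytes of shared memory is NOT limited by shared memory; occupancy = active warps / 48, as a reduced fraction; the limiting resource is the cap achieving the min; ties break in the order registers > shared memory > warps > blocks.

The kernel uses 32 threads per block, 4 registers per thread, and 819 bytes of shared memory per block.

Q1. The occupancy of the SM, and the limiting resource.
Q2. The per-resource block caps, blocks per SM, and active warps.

Answer: occupancy 1/6, limited by blocks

registers: 256 blocks
shared memory: 32 blocks
warps: 48 blocks
blocks: 8 blocks

Answer: 8 blocks, 8 active warps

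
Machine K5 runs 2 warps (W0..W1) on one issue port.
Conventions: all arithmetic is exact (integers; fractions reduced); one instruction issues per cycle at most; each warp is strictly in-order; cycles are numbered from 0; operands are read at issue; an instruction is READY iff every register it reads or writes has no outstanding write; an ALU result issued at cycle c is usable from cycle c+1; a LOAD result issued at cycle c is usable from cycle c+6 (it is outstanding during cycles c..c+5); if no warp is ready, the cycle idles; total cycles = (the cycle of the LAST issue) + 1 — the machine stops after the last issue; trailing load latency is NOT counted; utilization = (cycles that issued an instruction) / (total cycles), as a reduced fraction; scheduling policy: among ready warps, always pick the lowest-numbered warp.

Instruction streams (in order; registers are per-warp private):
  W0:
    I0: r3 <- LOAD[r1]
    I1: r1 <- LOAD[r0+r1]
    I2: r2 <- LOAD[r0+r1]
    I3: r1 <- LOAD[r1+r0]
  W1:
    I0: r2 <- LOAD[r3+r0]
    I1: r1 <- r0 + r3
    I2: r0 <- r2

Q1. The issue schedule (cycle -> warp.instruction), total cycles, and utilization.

cycle 0: W0.I0
cycle 1: W0.I1
cycle 2: W1.I0
cycle 3: W1.I1
cycle 4: idle
cycle 5: idle
cycle 6: idle
cycle 7: W0.I2
cycle 8: W0.I3
cycle 9: W1.I2

Answer: 10 cycles, utilization 7/10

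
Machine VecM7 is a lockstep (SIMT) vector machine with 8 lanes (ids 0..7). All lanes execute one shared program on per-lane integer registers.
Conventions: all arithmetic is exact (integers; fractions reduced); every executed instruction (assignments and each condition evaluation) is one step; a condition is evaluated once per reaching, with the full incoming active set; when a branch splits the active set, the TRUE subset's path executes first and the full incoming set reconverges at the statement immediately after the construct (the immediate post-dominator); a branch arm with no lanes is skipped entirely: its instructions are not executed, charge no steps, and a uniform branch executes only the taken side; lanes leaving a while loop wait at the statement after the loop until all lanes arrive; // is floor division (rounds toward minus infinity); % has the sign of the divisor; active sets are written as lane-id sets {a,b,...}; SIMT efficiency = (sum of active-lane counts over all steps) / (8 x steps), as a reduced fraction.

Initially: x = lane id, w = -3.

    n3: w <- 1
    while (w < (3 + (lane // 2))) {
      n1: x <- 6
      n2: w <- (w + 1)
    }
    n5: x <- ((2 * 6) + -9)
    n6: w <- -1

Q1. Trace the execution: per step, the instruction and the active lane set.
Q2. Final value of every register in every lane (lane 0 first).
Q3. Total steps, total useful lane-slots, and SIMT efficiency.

step 0: w <- 1                       {0,1,2,3,4,5,6,7}
step 1: eval (w < (3 + (lane // 2))) {0,1,2,3,4,5,6,7}
step 2: x <- 6                       {0,1,2,3,4,5,6,7}
step 3: w <- (w + 1)                 {0,1,2,3,4,5,6,7}
step 4: eval (w < (3 + (lane // 2))) {0,1,2,3,4,5,6,7}
step 5: x <- 6                       {0,1,2,3,4,5,6,7}
step 6: w <- (w + 1)                 {0,1,2,3,4,5,6,7}
step 7: eval (w < (3 + (lane // 2))) {0,1,2,3,4,5,6,7}
step 8: x <- 6                       {2,3,4,5,6,7}
step 9: w <- (w + 1)                 {2,3,4,5,6,7}
step 10: eval (w < (3 + (lane // 2))) {2,3,4,5,6,7}
step 11: x <- 6                       {4,5,6,7}
step 12: w <- (w + 1)                 {4,5,6,7}
step 13: eval (w < (3 + (lane // 2))) {4,5,6,7}
step 14: x <- 6                       {6,7}
step 15: w <- (w + 1)                 {6,7}
step 16: eval (w < (3 + (lane // 2))) {6,7}
step 17: x <- ((2 * 6) + -9)          {0,1,2,3,4,5,6,7}
step 18: w <- -1                      {0,1,2,3,4,5,6,7}

Answer: 19 steps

x: 3,3,3,3,3,3,3,3
w: -1,-1,-1,-1,-1,-1,-1,-1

steps = 19; useful = 116; efficiency = 116/152 = 29/38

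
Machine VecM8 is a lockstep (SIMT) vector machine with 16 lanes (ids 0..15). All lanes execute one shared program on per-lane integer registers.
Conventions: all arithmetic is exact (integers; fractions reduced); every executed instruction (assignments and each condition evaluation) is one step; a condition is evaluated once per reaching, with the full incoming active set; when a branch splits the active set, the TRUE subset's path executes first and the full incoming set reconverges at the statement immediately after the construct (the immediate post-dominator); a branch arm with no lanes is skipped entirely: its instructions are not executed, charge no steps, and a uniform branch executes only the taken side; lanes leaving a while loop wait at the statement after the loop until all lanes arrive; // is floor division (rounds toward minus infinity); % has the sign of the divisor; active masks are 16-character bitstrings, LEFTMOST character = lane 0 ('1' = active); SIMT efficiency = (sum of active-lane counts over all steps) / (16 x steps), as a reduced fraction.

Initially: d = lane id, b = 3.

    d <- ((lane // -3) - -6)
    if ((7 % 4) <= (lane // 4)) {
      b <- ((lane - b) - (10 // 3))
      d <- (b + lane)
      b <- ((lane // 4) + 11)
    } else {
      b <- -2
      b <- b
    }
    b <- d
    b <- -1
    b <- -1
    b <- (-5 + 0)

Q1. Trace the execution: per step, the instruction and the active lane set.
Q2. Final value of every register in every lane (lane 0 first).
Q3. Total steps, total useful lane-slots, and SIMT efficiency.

step 0: d <- ((lane // -3) - -6)     1111111111111111
step 1: eval ((7 % 4) <= (lane // 4)) 1111111111111111
step 2: b <- ((lane - b) - (10 // 3)) 0000000000001111
step 3: d <- (b + lane)              0000000000001111
step 4: b <- ((lane // 4) + 11)      0000000000001111
step 5: b <- -2                      1111111111110000
step 6: b <- b                       1111111111110000
step 7: b <- d                       1111111111111111
step 8: b <- -1                      1111111111111111
step 9: b <- -1                      1111111111111111
step 10: b <- (-5 + 0)                1111111111111111

Answer: 11 steps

d: 6,5,5,5,4,4,4,3,3,3,2,2,18,20,22,24
b: -5,-5,-5,-5,-5,-5,-5,-5,-5,-5,-5,-5,-5,-5,-5,-5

steps = 11; useful = 132; efficiency = 132/176 = 3/4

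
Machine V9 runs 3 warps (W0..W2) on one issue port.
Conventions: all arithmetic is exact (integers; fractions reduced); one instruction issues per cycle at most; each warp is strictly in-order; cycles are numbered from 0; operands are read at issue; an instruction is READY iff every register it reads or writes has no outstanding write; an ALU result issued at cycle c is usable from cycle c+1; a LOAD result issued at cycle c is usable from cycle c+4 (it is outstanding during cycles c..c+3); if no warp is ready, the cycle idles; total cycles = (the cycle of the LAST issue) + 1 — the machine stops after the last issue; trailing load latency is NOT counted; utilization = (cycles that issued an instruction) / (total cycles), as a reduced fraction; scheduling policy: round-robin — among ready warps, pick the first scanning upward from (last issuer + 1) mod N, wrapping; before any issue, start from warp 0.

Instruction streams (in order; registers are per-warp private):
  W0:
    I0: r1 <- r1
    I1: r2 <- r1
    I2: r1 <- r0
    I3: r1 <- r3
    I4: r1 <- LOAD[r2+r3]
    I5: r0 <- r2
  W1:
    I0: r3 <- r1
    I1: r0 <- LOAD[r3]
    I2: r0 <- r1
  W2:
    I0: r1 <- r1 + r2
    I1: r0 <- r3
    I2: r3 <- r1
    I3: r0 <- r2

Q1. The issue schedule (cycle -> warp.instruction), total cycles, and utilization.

cycle 0: W0.I0
cycle 1: W1.I0
cycle 2: W2.I0
cycle 3: W0.I1
cycle 4: W1.I1
cycle 5: W2.I1
cycle 6: W0.I2
cycle 7: W2.I2
cycle 8: W0.I3
cycle 9: W1.I2
cycle 10: W2.I3
cycle 11: W0.I4
cycle 12: W0.I5

Answer: 13 cycles, utilization 1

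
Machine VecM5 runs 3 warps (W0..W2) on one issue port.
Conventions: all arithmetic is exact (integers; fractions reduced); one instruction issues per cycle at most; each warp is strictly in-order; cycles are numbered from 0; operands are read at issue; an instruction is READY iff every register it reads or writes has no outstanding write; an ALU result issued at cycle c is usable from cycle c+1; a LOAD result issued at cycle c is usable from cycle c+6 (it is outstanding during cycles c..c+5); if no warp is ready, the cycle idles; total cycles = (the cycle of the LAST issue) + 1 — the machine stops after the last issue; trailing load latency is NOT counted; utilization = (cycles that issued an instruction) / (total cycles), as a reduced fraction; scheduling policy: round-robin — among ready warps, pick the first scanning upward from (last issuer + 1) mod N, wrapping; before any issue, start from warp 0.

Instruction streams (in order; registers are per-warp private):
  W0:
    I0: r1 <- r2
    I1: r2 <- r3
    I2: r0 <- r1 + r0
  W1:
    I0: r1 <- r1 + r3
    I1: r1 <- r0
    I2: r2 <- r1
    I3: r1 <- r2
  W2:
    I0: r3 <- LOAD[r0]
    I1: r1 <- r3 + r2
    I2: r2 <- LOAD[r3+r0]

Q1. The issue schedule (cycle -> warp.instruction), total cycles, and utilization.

cycle 0: W0.I0
cycle 1: W1.I0
cycle 2: W2.I0
cycle 3: W0.I1
cycle 4: W1.I1
cycle 5: W0.I2
cycle 6: W1.I2
cycle 7: W1.I3
cycle 8: W2.I1
cycle 9: W2.I2

Answer: 10 cycles, utilization 1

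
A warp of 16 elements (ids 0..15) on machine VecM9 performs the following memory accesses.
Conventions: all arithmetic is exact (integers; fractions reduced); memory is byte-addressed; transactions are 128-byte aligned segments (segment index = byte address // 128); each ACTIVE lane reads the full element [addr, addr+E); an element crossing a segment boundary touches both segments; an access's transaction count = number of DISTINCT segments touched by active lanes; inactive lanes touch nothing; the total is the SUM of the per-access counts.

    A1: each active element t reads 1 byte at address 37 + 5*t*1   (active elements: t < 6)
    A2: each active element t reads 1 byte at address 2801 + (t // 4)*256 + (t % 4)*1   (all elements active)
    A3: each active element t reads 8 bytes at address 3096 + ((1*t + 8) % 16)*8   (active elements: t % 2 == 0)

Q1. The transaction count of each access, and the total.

A1: 1 transaction
A2: 4 transactions
A3: 2 transactions

Answer: 1,4,2; total 7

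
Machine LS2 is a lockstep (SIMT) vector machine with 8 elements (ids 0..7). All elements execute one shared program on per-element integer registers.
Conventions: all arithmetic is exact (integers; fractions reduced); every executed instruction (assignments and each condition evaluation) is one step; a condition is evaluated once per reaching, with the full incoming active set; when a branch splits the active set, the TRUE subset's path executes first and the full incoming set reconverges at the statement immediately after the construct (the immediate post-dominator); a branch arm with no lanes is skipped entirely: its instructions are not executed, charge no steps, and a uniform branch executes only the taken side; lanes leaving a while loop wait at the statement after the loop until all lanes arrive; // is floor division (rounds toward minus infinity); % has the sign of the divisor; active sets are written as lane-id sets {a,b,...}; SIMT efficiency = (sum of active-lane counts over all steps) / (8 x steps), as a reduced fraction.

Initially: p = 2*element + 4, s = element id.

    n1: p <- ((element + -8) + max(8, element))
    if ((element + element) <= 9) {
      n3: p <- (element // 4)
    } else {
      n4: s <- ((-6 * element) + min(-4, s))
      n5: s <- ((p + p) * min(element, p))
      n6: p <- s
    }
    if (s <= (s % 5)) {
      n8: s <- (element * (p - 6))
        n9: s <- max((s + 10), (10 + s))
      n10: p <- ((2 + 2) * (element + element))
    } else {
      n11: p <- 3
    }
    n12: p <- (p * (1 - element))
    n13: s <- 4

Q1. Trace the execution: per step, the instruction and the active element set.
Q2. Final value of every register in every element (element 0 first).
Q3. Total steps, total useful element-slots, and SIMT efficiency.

step 0: p <- ((element + -8) + max(8, element)) {0,1,2,3,4,5,6,7}
step 1: eval ((element + element) <= 9) {0,1,2,3,4,5,6,7}
step 2: p <- (element // 4)          {0,1,2,3,4}
step 3: s <- ((-6 * element) + min(-4, s)) {5,6,7}
step 4: s <- ((p + p) * min(element, p)) {5,6,7}
step 5: p <- s                       {5,6,7}
step 6: eval (s <= (s % 5))          {0,1,2,3,4,5,6,7}
step 7: s <- (element * (p - 6))     {0,1,2,3,4}
step 8: s <- max((s + 10), (10 + s)) {0,1,2,3,4}
step 9: p <- ((2 + 2) * (element + element)) {0,1,2,3,4}
step 10: p <- 3                       {5,6,7}
step 11: p <- (p * (1 - element))     {0,1,2,3,4,5,6,7}
step 12: s <- 4                       {0,1,2,3,4,5,6,7}

Answer: 13 steps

p: 0,0,-16,-48,-96,-12,-15,-18
s: 4,4,4,4,4,4,4,4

steps = 13; useful = 72; efficiency = 72/104 = 9/13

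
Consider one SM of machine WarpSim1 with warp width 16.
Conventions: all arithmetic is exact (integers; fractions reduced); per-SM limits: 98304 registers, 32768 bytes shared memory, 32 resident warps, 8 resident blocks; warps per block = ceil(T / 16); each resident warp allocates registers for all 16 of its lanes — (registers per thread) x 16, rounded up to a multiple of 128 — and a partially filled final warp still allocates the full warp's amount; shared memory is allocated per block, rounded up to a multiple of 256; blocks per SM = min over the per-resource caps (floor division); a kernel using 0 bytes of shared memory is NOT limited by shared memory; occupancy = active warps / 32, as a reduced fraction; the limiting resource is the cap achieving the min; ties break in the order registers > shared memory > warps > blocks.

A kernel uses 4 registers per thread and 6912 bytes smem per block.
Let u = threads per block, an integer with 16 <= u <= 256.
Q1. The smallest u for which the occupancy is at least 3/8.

Answer: u = 33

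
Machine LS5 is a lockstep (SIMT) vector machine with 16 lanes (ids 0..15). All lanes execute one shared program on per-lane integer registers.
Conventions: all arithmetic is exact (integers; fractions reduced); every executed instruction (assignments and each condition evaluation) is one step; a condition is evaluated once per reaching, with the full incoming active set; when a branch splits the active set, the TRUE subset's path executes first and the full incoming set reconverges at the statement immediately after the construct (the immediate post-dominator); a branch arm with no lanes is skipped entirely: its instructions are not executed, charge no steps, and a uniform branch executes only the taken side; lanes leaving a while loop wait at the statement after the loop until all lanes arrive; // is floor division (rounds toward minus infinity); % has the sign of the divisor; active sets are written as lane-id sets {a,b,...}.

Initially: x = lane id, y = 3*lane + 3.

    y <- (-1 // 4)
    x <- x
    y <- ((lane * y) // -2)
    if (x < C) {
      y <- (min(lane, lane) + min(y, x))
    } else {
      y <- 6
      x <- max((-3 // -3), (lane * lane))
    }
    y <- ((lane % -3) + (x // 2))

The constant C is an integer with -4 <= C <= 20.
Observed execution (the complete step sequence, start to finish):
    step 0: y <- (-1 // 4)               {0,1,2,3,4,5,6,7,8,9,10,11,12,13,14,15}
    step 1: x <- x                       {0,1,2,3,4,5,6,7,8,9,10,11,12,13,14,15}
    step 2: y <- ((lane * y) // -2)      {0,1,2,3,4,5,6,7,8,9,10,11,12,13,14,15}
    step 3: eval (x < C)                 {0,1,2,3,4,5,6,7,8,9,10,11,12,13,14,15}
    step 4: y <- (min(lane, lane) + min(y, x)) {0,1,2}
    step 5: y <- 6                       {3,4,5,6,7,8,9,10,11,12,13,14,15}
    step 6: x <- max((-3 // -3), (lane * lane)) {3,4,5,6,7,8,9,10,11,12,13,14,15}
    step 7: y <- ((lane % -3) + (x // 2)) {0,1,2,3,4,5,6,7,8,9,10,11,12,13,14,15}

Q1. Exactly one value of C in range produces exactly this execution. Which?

Answer: C = 3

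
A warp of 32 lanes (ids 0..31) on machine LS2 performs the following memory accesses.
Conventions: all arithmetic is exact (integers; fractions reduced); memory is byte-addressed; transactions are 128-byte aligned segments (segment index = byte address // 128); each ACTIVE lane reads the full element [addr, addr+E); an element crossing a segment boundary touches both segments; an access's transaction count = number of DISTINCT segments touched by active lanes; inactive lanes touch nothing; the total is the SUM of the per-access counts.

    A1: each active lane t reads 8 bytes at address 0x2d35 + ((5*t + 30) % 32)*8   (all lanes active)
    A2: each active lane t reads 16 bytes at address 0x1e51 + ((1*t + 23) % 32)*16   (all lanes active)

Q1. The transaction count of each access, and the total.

A1: 3 transactions
A2: 5 transactions

Answer: 3,5; total 8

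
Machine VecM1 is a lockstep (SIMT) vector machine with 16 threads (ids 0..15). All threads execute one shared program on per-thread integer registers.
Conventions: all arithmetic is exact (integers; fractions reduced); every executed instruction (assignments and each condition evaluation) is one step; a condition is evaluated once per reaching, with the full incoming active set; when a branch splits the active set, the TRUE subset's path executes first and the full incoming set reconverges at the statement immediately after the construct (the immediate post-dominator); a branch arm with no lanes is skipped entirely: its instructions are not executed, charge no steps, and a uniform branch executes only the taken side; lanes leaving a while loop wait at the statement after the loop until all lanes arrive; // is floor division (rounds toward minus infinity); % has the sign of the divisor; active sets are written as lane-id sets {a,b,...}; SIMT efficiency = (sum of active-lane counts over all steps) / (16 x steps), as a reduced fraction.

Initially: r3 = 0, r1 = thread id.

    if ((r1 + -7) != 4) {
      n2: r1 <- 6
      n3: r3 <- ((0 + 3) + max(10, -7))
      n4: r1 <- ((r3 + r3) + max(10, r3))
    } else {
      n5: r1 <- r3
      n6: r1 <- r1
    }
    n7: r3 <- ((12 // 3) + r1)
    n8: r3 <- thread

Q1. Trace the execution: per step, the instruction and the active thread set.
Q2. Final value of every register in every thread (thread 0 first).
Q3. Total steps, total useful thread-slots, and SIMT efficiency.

step 0: eval ((r1 + -7) != 4)        {0,1,2,3,4,5,6,7,8,9,10,11,12,13,14,15}
step 1: r1 <- 6                      {0,1,2,3,4,5,6,7,8,9,10,12,13,14,15}
step 2: r3 <- ((0 + 3) + max(10, -7)) {0,1,2,3,4,5,6,7,8,9,10,12,13,14,15}
step 3: r1 <- ((r3 + r3) + max(10, r3)) {0,1,2,3,4,5,6,7,8,9,10,12,13,14,15}
step 4: r1 <- r3                     {11}
step 5: r1 <- r1                     {11}
step 6: r3 <- ((12 // 3) + r1)       {0,1,2,3,4,5,6,7,8,9,10,11,12,13,14,15}
step 7: r3 <- thread                 {0,1,2,3,4,5,6,7,8,9,10,11,12,13,14,15}

Answer: 8 steps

r3: 0,1,2,3,4,5,6,7,8,9,10,11,12,13,14,15
r1: 39,39,39,39,39,39,39,39,39,39,39,0,39,39,39,39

steps = 8; useful = 95; efficiency = 95/128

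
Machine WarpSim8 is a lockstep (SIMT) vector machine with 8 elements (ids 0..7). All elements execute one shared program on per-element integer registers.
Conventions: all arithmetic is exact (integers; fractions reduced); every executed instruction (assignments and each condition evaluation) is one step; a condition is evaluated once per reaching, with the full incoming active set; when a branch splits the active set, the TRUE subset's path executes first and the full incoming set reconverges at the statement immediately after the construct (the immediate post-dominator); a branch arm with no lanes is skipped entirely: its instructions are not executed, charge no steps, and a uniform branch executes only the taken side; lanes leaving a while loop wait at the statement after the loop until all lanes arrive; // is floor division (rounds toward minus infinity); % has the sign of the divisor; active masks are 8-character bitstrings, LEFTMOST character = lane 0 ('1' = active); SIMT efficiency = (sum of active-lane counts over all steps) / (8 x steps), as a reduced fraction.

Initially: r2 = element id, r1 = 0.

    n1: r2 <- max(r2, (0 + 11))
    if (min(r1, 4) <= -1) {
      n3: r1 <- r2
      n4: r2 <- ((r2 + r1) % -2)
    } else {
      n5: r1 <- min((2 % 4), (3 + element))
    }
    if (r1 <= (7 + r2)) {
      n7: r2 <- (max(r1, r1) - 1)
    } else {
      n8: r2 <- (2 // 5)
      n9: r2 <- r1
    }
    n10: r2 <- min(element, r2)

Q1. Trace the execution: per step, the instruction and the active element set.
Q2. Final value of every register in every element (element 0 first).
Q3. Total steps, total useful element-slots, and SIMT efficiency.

step 0: r2 <- max(r2, (0 + 11))      11111111
step 1: eval (min(r1, 4) <= -1)      11111111
step 2: r1 <- min((2 % 4), (3 + element)) 11111111
step 3: eval (r1 <= (7 + r2))        11111111
step 4: r2 <- (max(r1, r1) - 1)      11111111
step 5: r2 <- min(element, r2)       11111111

Answer: 6 steps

r2: 0,1,1,1,1,1,1,1
r1: 2,2,2,2,2,2,2,2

steps = 6; useful = 48; efficiency = 48/48 = 1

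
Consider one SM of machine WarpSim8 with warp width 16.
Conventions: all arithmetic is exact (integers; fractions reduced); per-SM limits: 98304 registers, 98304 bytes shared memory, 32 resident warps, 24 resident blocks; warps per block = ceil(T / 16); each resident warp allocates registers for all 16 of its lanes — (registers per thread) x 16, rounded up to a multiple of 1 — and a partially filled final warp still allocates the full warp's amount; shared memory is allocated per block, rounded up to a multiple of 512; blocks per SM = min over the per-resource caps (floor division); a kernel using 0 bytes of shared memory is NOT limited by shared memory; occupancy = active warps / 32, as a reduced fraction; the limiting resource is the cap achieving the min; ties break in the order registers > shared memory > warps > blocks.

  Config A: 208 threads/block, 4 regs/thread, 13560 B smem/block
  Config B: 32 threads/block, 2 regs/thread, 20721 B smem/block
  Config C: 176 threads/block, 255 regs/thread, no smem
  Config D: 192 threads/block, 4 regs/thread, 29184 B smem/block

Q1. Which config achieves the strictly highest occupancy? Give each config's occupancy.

occupancies: A 13/16, B 1/4, C 11/16, D 3/4

Answer: A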